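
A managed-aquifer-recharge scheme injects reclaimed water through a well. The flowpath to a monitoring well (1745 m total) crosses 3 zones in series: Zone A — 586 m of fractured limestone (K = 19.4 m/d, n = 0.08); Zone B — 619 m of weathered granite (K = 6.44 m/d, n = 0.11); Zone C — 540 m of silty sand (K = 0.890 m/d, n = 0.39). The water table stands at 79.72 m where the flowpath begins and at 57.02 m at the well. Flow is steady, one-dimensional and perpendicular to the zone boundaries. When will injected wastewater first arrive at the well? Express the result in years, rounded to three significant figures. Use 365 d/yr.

28.8 years

Total head drop ΔH = 79.72 − 57.02 = 22.70 m
Steady 1-D flow in series ⇒ the Darcy flux q is identical in every zone and the zone head losses add (resistances L/K in series).
Σ(L/K) = 586/19.4 + 619/6.44 + 540/0.890 = 30.21 + 96.12 + 606.7 = 733.1 d
q = ΔH / Σ(L/K) = 22.70 / 733.1 = 0.03097 m/d (same in every zone)
Zone A: v = q/n = 0.03097/0.08 = 0.3871 m/d → t_A = 586/0.3871 = 1514 d
Zone B: v = q/n = 0.03097/0.11 = 0.2815 m/d → t_B = 619/0.2815 = 2199 d
Zone C: v = q/n = 0.03097/0.39 = 0.07940 m/d → t_C = 540/0.07940 = 6801 d
Total t = 1514 + 2199 + 6801 = 10510 d
   = 10510 / 365 = 28.8 yr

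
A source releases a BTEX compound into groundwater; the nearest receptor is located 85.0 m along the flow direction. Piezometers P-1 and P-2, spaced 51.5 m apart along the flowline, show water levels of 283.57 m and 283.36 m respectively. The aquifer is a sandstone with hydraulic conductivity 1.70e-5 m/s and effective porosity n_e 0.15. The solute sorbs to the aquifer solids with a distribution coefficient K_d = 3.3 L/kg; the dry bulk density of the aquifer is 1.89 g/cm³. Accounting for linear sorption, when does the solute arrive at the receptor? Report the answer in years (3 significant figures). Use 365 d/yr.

Hydraulic gradient i = (283.57 − 283.36) / 51.5 = 0.21 / 51.5 = 0.004078
K = 1.70e-5 m/s × 86400 s/d = 1.469 m/d
Specific discharge q = 1.469 × 0.004078 = 0.005989 m/d
v = Ki/n = 1.469·0.004078/0.15 = 0.03993 m/d
Retardation R = 1 + ρ_b·K_d/n = 1 + 1.89×3.3/0.15 = 42.58
Contaminant velocity v_c = v/R = 0.03993/42.58 = 9.377e-4 m/d
t = L/v_c = 85.0/9.377e-4 = 90640 d
   = 90640/365 = 248 yr

248 years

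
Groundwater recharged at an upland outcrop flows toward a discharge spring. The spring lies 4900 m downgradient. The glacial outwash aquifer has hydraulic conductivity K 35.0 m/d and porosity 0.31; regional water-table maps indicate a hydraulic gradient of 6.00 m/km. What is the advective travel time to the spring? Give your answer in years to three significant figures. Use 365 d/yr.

q = Ki = 35.0 × 0.0060 = 0.2100 m/d
v_s = q/n_e = 0.2100/0.31 = 0.6774 m/d
t = L / v = 4900 / 0.6774 = 7233 d
   = 7233 / 365 = 19.8 yr

19.8 years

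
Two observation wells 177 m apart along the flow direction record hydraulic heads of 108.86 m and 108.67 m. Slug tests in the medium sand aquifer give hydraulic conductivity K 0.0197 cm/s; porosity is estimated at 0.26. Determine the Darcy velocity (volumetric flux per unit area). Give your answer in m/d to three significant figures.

Hydraulic gradient i = (108.86 − 108.67) / 177 = 0.19 / 177 = 0.001073
K = 0.0197 cm/s × 864 = 17.02 m/d
Specific discharge q = 17.02 × 0.001073 = 0.01827 m/d

0.0183 m/d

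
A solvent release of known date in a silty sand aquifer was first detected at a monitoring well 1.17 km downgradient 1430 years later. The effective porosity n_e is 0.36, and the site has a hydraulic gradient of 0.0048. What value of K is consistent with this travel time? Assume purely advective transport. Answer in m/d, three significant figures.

t = 1430 years = 522000 d
L = 1.17 km = 1170 m
v = L / t = 1170 / 522000 = 0.002242 m/d
K = v · n / i = 0.002242 × 0.36 / 0.0048 = 0.168 m/d

0.168 m/d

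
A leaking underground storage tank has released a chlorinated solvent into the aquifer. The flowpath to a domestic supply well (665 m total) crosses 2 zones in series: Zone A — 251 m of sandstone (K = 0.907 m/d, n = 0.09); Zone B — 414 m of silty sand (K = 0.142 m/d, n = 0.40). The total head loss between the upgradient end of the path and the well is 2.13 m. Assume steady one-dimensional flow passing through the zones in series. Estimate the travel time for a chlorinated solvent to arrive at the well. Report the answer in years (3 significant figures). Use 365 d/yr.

Steady 1-D flow in series ⇒ the Darcy flux q is identical in every zone and the zone head losses add (resistances L/K in series).
Σ(L/K) = 251/0.907 + 414/0.142 = 276.7 + 2915 = 3192 d
q = ΔH / Σ(L/K) = 2.13 / 3192 = 6.672e-4 m/d (same in every zone)
Zone A: v = q/n = 6.672e-4/0.09 = 0.007414 m/d → t_A = 251/0.007414 = 33860 d
Zone B: v = q/n = 6.672e-4/0.40 = 0.001668 m/d → t_B = 414/0.001668 = 248200 d
Total t = 33860 + 248200 = 282000 d
   = 282000 / 365 = 773 yr

773 years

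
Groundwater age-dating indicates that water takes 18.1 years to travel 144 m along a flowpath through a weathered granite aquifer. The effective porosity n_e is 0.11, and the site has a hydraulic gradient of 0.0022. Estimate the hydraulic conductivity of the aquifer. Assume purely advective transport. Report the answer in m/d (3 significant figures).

1.09 m/d

t = 18.1 years = 6607 d
v = L / t = 144 / 6607 = 0.02180 m/d
K = v · n / i = 0.02180 × 0.11 / 0.0022 = 1.09 m/d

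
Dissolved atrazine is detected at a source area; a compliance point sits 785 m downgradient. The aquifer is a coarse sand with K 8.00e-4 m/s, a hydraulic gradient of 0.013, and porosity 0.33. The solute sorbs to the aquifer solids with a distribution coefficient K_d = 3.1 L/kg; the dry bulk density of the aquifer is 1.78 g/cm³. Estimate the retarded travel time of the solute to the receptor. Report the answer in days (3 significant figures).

K = 8.00e-4 m/s × 86400 s/d = 69.12 m/d
Darcy flux q = K·i = 69.12 × 0.013 = 0.8986 m/d
v = Ki/n = 69.12·0.013/0.33 = 2.723 m/d
Retardation R = 1 + ρ_b·K_d/n = 1 + 1.78×3.1/0.33 = 17.72
Contaminant velocity v_c = v/R = 2.723/17.72 = 0.1537 m/d
t = L/v_c = 785/0.1537 = 5109 d

5110 days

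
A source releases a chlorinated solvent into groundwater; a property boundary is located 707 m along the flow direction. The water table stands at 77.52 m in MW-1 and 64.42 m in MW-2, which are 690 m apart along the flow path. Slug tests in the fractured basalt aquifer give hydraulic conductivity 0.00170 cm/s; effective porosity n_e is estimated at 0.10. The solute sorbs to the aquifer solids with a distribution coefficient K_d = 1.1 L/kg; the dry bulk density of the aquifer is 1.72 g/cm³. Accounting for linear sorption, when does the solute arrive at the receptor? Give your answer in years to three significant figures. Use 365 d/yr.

138 years

Hydraulic gradient i = (77.52 − 64.42) / 690 = 13.10 / 690 = 0.01899
K = 0.00170 cm/s × 864 = 1.469 m/d
Specific discharge q = 1.469 × 0.01899 = 0.02789 m/d
v_s = q/n_e = 0.02789/0.10 = 0.2789 m/d
Retardation R = 1 + ρ_b·K_d/n = 1 + 1.72×1.1/0.10 = 19.92
Contaminant velocity v_c = v/R = 0.2789/19.92 = 0.01400 m/d
t = L/v_c = 707/0.01400 = 50500 d
   = 50500/365 = 138 yr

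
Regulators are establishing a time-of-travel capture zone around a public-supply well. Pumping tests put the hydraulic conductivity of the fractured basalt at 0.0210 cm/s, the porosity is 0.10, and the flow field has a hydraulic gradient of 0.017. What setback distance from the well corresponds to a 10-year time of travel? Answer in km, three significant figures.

K = 0.0210 cm/s × 864 = 18.14 m/d
Specific discharge q = 18.14 × 0.017 = 0.3084 m/d
v = Ki/n = 18.14·0.017/0.10 = 3.084 m/d
T = 10 yr × 365 = 3650 d
L = v × T = 3.084 × 3650 = 11260 m
   = 11.3 km

11.3 km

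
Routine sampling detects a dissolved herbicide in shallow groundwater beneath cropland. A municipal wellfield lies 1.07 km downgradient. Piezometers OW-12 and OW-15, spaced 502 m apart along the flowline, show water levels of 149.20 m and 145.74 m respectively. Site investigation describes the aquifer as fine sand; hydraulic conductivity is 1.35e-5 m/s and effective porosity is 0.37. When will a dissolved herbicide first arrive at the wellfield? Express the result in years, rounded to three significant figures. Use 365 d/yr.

135 years

Hydraulic gradient i = (149.20 − 145.74) / 502 = 3.46 / 502 = 0.006892
K = 1.35e-5 m/s × 86400 s/d = 1.166 m/d
Darcy flux q = K·i = 1.166 × 0.006892 = 0.008039 m/d
v_s = q/n_e = 0.008039/0.37 = 0.02173 m/d
L = 1.07 km = 1070 m
t = L / v = 1070 / 0.02173 = 49250 d
   = 49250 / 365 = 135 yr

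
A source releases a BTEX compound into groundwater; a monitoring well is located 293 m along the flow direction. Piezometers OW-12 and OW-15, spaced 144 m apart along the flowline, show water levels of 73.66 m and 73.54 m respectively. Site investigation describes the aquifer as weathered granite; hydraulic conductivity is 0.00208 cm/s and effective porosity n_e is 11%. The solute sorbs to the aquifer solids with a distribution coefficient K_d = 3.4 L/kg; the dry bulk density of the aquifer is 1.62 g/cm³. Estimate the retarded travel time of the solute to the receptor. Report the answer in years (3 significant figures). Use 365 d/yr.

3010 years

Hydraulic gradient i = (73.66 − 73.54) / 144 = 0.12 / 144 = 8.333e-4
K = 0.00208 cm/s × 864 = 1.797 m/d
Darcy flux q = K·i = 1.797 × 8.333e-4 = 0.001498 m/d
Seepage velocity v = q / n = 0.001498 / 0.11 = 0.01361 m/d
Retardation R = 1 + ρ_b·K_d/n = 1 + 1.62×3.4/0.11 = 51.07
Contaminant velocity v_c = v/R = 0.01361/51.07 = 2.666e-4 m/d
t = L/v_c = 293/2.666e-4 = 1.099e6 d
   = 1.099e6/365 = 3010 yr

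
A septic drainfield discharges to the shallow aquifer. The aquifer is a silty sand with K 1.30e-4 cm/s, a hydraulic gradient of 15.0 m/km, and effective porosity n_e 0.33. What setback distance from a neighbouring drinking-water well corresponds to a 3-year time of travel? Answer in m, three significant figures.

K = 1.30e-4 cm/s × 864 = 0.1123 m/d
Specific discharge q = 0.1123 × 0.015 = 0.001685 m/d
Seepage velocity v = q / n = 0.001685 / 0.33 = 0.005105 m/d
T = 3 yr × 365 = 1095 d
L = v × T = 0.005105 × 1095 = 5.590 m

5.59 m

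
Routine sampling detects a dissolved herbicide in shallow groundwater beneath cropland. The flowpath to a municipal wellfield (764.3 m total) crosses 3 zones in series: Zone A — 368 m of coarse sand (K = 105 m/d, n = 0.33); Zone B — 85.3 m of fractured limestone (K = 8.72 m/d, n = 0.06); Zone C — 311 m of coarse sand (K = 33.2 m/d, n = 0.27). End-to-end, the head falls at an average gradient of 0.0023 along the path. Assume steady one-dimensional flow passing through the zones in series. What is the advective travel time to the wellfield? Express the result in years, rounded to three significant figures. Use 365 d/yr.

7.43 years

For zones in series the flux q is common to all zones; the equivalent conductivity is the harmonic (thickness-weighted) mean, K_eq = L_total / Σ(L_j/K_j).
Σ(L/K) = 368/105 + 85.3/8.72 + 311/33.2 = 3.505 + 9.782 + 9.367 = 22.65 d
K_eq = L_total / Σ(L/K) = 764.3 / 22.65 = 33.74 m/d
q = K_eq · i = 33.74 × 0.0023 = 0.07760 m/d (same in every zone)
Zone A: v = q/n = 0.07760/0.33 = 0.2351 m/d → t_A = 368/0.2351 = 1565 d
Zone B: v = q/n = 0.07760/0.06 = 1.293 m/d → t_B = 85.3/1.293 = 65.96 d
Zone C: v = q/n = 0.07760/0.27 = 0.2874 m/d → t_C = 311/0.2874 = 1082 d
Total t = 1565 + 65.96 + 1082 = 2713 d
   = 2713 / 365 = 7.43 yr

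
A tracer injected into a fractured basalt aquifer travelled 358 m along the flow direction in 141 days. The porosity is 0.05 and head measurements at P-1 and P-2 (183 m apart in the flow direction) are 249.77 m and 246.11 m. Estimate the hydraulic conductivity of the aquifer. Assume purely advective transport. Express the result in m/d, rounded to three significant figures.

Hydraulic gradient i = (249.77 − 246.11) / 183 = 3.66 / 183 = 0.02000
v = L / t = 358 / 141 = 2.539 m/d
K = v · n / i = 2.539 × 0.05 / 0.02000 = 6.35 m/d

6.35 m/d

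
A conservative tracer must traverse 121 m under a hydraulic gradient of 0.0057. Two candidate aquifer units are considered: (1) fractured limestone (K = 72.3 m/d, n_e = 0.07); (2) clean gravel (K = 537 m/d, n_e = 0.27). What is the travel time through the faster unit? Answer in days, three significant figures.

10.7 days

Unit 1 (fractured limestone): v = 72.3×0.0057/0.07 = 5.887 m/d, t = 121/5.887 = 20.55 d
Unit 2 (clean gravel): v = 537×0.0057/0.27 = 11.34 m/d, t = 121/11.34 = 10.67 d
Faster unit: t = 10.7 d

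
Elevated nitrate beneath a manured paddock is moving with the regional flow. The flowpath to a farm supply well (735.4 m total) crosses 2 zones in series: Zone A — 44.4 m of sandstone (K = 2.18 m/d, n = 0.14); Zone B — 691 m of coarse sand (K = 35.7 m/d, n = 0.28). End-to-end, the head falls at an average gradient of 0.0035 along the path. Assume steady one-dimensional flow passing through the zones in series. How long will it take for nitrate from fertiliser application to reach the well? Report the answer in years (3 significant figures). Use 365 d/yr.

8.44 years

For zones in series the flux q is common to all zones; the equivalent conductivity is the harmonic (thickness-weighted) mean, K_eq = L_total / Σ(L_j/K_j).
Σ(L/K) = 44.4/2.18 + 691/35.7 = 20.37 + 19.36 = 39.72 d
K_eq = L_total / Σ(L/K) = 735.4 / 39.72 = 18.51 m/d
q = K_eq · i = 18.51 × 0.0035 = 0.06480 m/d (same in every zone)
Zone A: v = q/n = 0.06480/0.14 = 0.4628 m/d → t_A = 44.4/0.4628 = 95.93 d
Zone B: v = q/n = 0.06480/0.28 = 0.2314 m/d → t_B = 691/0.2314 = 2986 d
Total t = 95.93 + 2986 = 3082 d
   = 3082 / 365 = 8.44 yr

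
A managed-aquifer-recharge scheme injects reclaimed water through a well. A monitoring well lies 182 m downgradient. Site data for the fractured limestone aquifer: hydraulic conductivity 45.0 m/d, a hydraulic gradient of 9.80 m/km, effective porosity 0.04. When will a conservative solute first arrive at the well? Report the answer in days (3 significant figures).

16.5 days

Specific discharge q = 45.0 × 0.0098 = 0.4410 m/d
v_s = q/n_e = 0.4410/0.04 = 11.03 m/d
t = L / v = 182 / 11.03 = 16.51 d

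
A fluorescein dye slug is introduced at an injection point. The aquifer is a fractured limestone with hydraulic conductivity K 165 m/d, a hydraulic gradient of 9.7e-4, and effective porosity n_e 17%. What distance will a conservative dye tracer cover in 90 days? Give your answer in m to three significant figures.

Specific discharge q = 165 × 9.7e-4 = 0.1601 m/d
Average linear velocity = 0.1601 / 0.17 = 0.9415 m/d
L = v × T = 0.9415 × 90 = 84.73 m

84.7 m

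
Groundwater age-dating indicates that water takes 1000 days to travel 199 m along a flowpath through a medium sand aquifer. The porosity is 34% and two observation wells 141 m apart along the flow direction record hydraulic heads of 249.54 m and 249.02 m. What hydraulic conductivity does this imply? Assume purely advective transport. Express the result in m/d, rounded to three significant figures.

18.3 m/d

Hydraulic gradient i = (249.54 − 249.02) / 141 = 0.52 / 141 = 0.003688
v = L / t = 199 / 1000 = 0.1990 m/d
K = v · n / i = 0.1990 × 0.34 / 0.003688 = 18.3 m/d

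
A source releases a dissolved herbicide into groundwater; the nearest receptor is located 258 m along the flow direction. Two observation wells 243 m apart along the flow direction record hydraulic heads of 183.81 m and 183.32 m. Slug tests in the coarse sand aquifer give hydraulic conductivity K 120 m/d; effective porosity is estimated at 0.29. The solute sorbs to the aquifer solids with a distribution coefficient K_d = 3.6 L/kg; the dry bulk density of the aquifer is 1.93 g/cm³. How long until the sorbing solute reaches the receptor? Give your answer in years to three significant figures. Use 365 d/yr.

21.1 years

Hydraulic gradient i = (183.81 − 183.32) / 243 = 0.49 / 243 = 0.002016
Darcy flux q = K·i = 120 × 0.002016 = 0.2420 m/d
v = Ki/n = 120·0.002016/0.29 = 0.8344 m/d
Retardation R = 1 + ρ_b·K_d/n = 1 + 1.93×3.6/0.29 = 24.96
Contaminant velocity v_c = v/R = 0.8344/24.96 = 0.03343 m/d
t = L/v_c = 258/0.03343 = 7717 d
   = 7717/365 = 21.1 yr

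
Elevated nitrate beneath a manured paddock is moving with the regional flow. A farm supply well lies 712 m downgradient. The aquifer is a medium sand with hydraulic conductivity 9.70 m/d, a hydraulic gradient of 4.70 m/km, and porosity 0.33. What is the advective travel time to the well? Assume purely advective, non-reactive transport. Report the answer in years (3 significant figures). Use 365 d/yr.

Specific discharge q = 9.70 × 0.0047 = 0.04559 m/d
v_s = q/n_e = 0.04559/0.33 = 0.1382 m/d
t = L / v = 712 / 0.1382 = 5154 d
   = 5154 / 365 = 14.1 yr

14.1 years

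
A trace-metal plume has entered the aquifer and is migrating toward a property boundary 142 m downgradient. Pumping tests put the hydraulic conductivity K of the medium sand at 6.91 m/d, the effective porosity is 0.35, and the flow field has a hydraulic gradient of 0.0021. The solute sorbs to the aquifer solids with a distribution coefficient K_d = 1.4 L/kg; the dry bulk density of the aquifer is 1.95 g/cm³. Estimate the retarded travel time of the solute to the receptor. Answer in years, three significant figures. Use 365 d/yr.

q = Ki = 6.91 × 0.0021 = 0.01451 m/d
v = Ki/n = 6.91·0.0021/0.35 = 0.04146 m/d
Retardation R = 1 + ρ_b·K_d/n = 1 + 1.95×1.4/0.35 = 8.800
Contaminant velocity v_c = v/R = 0.04146/8.800 = 0.004711 m/d
t = L/v_c = 142/0.004711 = 30140 d
   = 30140/365 = 82.6 yr

82.6 years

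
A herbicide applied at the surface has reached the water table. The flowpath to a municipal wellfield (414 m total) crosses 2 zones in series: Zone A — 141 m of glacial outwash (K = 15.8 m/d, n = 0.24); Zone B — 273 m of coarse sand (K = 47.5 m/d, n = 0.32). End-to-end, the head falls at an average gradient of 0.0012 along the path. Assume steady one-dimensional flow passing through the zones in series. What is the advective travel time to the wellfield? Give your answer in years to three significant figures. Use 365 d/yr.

Continuity: the same q passes through each zone, so ΔH = q·Σ(L_j/K_j) — the zones act as resistances in series.
Σ(L/K) = 141/15.8 + 273/47.5 = 8.924 + 5.747 = 14.67 d
K_eq = L_total / Σ(L/K) = 414 / 14.67 = 28.22 m/d
q = K_eq · i = 28.22 × 0.0012 = 0.03386 m/d (same in every zone)
Zone A: v = q/n = 0.03386/0.24 = 0.1411 m/d → t_A = 141/0.1411 = 999.4 d
Zone B: v = q/n = 0.03386/0.32 = 0.1058 m/d → t_B = 273/0.1058 = 2580 d
Total t = 999.4 + 2580 = 3579 d
   = 3579 / 365 = 9.81 yr

9.81 years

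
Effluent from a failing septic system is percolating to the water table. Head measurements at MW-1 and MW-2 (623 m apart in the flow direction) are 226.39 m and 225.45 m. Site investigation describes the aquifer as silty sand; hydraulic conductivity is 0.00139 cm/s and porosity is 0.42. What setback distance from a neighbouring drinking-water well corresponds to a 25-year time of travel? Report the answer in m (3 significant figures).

Hydraulic gradient i = (226.39 − 225.45) / 623 = 0.94 / 623 = 0.001509
K = 0.00139 cm/s × 864 = 1.201 m/d
Specific discharge q = 1.201 × 0.001509 = 0.001812 m/d
v = Ki/n = 1.201·0.001509/0.42 = 0.004314 m/d
T = 25 yr × 365 = 9125 d
L = v × T = 0.004314 × 9125 = 39.37 m

39.4 m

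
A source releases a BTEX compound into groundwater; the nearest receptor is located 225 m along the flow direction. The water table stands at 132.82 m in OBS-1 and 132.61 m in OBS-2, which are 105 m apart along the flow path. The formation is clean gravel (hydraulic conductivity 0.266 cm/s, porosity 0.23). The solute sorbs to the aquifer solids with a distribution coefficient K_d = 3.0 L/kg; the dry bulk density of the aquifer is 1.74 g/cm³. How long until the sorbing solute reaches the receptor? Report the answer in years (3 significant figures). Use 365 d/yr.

Hydraulic gradient i = (132.82 − 132.61) / 105 = 0.21 / 105 = 0.002000
K = 0.266 cm/s × 864 = 229.8 m/d
Darcy flux q = K·i = 229.8 × 0.002000 = 0.4596 m/d
Average linear velocity = 0.4596 / 0.23 = 1.998 m/d
Retardation R = 1 + ρ_b·K_d/n = 1 + 1.74×3.0/0.23 = 23.70
Contaminant velocity v_c = v/R = 1.998/23.70 = 0.08434 m/d
t = L/v_c = 225/0.08434 = 2668 d
   = 2668/365 = 7.31 yr

7.31 years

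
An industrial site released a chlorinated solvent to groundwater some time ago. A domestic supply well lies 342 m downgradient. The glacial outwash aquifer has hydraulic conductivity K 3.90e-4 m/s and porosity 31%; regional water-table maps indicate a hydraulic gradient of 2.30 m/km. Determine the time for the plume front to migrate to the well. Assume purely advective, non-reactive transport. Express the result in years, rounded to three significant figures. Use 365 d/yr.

K = 3.90e-4 m/s × 86400 s/d = 33.70 m/d
q = Ki = 33.70 × 0.0023 = 0.07750 m/d
v_s = q/n_e = 0.07750/0.31 = 0.2500 m/d
t = L / v = 342 / 0.2500 = 1368 d
   = 1368 / 365 = 3.75 yr

3.75 years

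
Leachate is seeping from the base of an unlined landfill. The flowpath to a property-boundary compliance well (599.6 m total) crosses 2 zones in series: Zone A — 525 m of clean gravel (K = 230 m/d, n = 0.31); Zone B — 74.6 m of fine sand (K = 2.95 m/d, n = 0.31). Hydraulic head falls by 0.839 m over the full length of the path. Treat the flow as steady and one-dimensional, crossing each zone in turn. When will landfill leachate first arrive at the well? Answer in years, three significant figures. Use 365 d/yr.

Continuity: the same q passes through each zone, so ΔH = q·Σ(L_j/K_j) — the zones act as resistances in series.
Σ(L/K) = 525/230 + 74.6/2.95 = 2.283 + 25.29 = 27.57 d
q = ΔH / Σ(L/K) = 0.839 / 27.57 = 0.03043 m/d (same in every zone)
Zone A: v = q/n = 0.03043/0.31 = 0.09816 m/d → t_A = 525/0.09816 = 5348 d
Zone B: v = q/n = 0.03043/0.31 = 0.09816 m/d → t_B = 74.6/0.09816 = 760.0 d
Total t = 5348 + 760.0 = 6108 d
   = 6108 / 365 = 16.7 yr

16.7 years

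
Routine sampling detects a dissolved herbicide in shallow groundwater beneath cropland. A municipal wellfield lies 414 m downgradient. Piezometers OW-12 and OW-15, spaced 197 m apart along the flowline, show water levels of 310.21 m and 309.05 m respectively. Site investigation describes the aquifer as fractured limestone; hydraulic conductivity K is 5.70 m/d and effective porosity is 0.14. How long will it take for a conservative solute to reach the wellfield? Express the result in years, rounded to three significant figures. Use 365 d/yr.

4.73 years

Hydraulic gradient i = (310.21 − 309.05) / 197 = 1.16 / 197 = 0.005888
q = Ki = 5.70 × 0.005888 = 0.03356 m/d
v_s = q/n_e = 0.03356/0.14 = 0.2397 m/d
t = L / v = 414 / 0.2397 = 1727 d
   = 1727 / 365 = 4.73 yr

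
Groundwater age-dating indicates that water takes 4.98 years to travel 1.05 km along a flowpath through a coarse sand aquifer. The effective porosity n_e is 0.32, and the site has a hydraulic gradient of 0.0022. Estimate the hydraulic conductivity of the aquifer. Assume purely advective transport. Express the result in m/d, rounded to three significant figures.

84.0 m/d

t = 4.98 years = 1818 d
L = 1.05 km = 1050 m
v = L / t = 1050 / 1818 = 0.5777 m/d
K = v · n / i = 0.5777 × 0.32 / 0.0022 = 84.0 m/d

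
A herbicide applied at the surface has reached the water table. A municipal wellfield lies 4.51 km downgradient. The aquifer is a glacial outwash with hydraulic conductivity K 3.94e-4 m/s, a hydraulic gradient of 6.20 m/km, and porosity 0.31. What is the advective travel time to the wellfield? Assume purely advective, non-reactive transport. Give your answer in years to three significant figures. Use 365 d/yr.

18.1 years

K = 3.94e-4 m/s × 86400 s/d = 34.04 m/d
q = Ki = 34.04 × 0.0062 = 0.2111 m/d
v_s = q/n_e = 0.2111/0.31 = 0.6808 m/d
L = 4.51 km = 4510 m
t = L / v = 4510 / 0.6808 = 6624 d
   = 6624 / 365 = 18.1 yr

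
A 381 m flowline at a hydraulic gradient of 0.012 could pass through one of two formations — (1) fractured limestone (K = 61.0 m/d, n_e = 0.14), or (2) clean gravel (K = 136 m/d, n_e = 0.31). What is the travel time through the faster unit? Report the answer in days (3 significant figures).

72.4 days

Unit 1 (fractured limestone): v = 61.0×0.012/0.14 = 5.229 m/d, t = 381/5.229 = 72.87 d
Unit 2 (clean gravel): v = 136×0.012/0.31 = 5.265 m/d, t = 381/5.265 = 72.37 d
Faster unit: t = 72.4 d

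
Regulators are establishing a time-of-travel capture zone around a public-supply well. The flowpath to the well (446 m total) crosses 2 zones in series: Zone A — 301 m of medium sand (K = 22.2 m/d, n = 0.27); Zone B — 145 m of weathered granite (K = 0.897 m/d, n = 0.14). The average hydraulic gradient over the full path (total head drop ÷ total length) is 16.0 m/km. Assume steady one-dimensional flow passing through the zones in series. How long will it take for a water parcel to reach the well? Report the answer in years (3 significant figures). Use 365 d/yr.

6.83 years

Continuity: the same q passes through each zone, so ΔH = q·Σ(L_j/K_j) — the zones act as resistances in series.
Σ(L/K) = 301/22.2 + 145/0.897 = 13.56 + 161.6 = 175.2 d
K_eq = L_total / Σ(L/K) = 446 / 175.2 = 2.546 m/d
q = K_eq · i = 2.546 × 0.016 = 0.04073 m/d (same in every zone)
Zone A: v = q/n = 0.04073/0.27 = 0.1508 m/d → t_A = 301/0.1508 = 1995 d
Zone B: v = q/n = 0.04073/0.14 = 0.2909 m/d → t_B = 145/0.2909 = 498.4 d
Total t = 1995 + 498.4 = 2494 d
   = 2494 / 365 = 6.83 yr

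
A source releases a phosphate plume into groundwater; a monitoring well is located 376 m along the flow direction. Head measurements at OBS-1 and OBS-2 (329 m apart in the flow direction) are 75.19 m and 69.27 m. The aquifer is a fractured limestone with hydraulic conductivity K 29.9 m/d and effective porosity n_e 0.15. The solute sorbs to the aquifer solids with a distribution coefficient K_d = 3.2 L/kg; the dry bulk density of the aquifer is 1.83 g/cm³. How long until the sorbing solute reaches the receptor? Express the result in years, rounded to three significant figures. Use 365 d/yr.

11.5 years

Hydraulic gradient i = (75.19 − 69.27) / 329 = 5.92 / 329 = 0.01799
q = Ki = 29.9 × 0.01799 = 0.5380 m/d
Seepage velocity v = q / n = 0.5380 / 0.15 = 3.587 m/d
Retardation R = 1 + ρ_b·K_d/n = 1 + 1.83×3.2/0.15 = 40.04
Contaminant velocity v_c = v/R = 3.587/40.04 = 0.08958 m/d
t = L/v_c = 376/0.08958 = 4197 d
   = 4197/365 = 11.5 yr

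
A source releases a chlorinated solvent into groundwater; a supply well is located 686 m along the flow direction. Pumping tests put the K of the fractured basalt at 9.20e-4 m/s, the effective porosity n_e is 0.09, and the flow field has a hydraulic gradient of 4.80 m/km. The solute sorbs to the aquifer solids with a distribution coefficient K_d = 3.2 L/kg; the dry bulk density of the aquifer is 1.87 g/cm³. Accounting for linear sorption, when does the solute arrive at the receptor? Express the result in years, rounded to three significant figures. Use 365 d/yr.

29.9 years

K = 9.20e-4 m/s × 86400 s/d = 79.49 m/d
Darcy flux q = K·i = 79.49 × 0.0048 = 0.3815 m/d
v = Ki/n = 79.49·0.0048/0.09 = 4.239 m/d
Retardation R = 1 + ρ_b·K_d/n = 1 + 1.87×3.2/0.09 = 67.49
Contaminant velocity v_c = v/R = 4.239/67.49 = 0.06282 m/d
t = L/v_c = 686/0.06282 = 10920 d
   = 10920/365 = 29.9 yr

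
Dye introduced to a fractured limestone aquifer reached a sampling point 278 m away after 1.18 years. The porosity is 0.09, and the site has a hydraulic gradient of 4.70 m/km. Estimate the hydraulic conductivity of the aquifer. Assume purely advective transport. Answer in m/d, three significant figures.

12.4 m/d

t = 1.18 years = 430.7 d
v = L / t = 278 / 430.7 = 0.6455 m/d
K = v · n / i = 0.6455 × 0.09 / 0.0047 = 12.4 m/d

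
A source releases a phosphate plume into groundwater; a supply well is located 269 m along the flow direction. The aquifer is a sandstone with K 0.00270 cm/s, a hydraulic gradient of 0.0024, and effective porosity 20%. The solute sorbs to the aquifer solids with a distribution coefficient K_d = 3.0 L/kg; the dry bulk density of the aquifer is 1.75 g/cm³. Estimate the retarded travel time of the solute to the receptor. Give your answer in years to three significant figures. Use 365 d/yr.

717 years

K = 0.00270 cm/s × 864 = 2.333 m/d
q = Ki = 2.333 × 0.0024 = 0.005599 m/d
Seepage velocity v = q / n = 0.005599 / 0.20 = 0.02799 m/d
Retardation R = 1 + ρ_b·K_d/n = 1 + 1.75×3.0/0.20 = 27.25
Contaminant velocity v_c = v/R = 0.02799/27.25 = 0.001027 m/d
t = L/v_c = 269/0.001027 = 261900 d
   = 261900/365 = 717 yr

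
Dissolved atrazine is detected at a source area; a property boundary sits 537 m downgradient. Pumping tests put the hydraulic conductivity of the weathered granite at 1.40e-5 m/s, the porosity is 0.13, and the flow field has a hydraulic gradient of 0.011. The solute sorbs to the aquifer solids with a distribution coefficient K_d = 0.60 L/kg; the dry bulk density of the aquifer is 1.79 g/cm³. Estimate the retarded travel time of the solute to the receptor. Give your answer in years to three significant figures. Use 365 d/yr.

133 years

K = 1.40e-5 m/s × 86400 s/d = 1.210 m/d
Darcy flux q = K·i = 1.210 × 0.011 = 0.01331 m/d
v_s = q/n_e = 0.01331/0.13 = 0.1024 m/d
Retardation R = 1 + ρ_b·K_d/n = 1 + 1.79×0.60/0.13 = 9.262
Contaminant velocity v_c = v/R = 0.1024/9.262 = 0.01105 m/d
t = L/v_c = 537/0.01105 = 48590 d
   = 48590/365 = 133 yr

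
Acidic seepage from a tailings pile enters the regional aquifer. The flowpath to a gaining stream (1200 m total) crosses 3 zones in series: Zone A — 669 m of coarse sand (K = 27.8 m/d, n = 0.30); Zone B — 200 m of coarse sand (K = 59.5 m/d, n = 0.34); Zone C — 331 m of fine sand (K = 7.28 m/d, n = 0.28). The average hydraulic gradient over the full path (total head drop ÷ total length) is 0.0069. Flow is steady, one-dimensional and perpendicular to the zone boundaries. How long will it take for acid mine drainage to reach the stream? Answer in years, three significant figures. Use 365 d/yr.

8.72 years

Continuity: the same q passes through each zone, so ΔH = q·Σ(L_j/K_j) — the zones act as resistances in series.
Σ(L/K) = 669/27.8 + 200/59.5 + 331/7.28 = 24.06 + 3.361 + 45.47 = 72.89 d
K_eq = L_total / Σ(L/K) = 1200 / 72.89 = 16.46 m/d
q = K_eq · i = 16.46 × 0.0069 = 0.1136 m/d (same in every zone)
Zone A: v = q/n = 0.1136/0.30 = 0.3786 m/d → t_A = 669/0.3786 = 1767 d
Zone B: v = q/n = 0.1136/0.34 = 0.3341 m/d → t_B = 200/0.3341 = 598.6 d
Zone C: v = q/n = 0.1136/0.28 = 0.4057 m/d → t_C = 331/0.4057 = 815.9 d
Total t = 1767 + 598.6 + 815.9 = 3181 d
   = 3181 / 365 = 8.72 yr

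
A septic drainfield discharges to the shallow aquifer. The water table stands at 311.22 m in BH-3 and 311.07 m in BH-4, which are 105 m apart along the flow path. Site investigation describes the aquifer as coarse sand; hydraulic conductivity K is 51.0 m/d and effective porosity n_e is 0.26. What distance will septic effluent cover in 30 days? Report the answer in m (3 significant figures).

Hydraulic gradient i = (311.22 − 311.07) / 105 = 0.15 / 105 = 0.001429
Darcy flux q = K·i = 51.0 × 0.001429 = 0.07286 m/d
v_s = q/n_e = 0.07286/0.26 = 0.2802 m/d
L = v × T = 0.2802 × 30 = 8.407 m

8.41 m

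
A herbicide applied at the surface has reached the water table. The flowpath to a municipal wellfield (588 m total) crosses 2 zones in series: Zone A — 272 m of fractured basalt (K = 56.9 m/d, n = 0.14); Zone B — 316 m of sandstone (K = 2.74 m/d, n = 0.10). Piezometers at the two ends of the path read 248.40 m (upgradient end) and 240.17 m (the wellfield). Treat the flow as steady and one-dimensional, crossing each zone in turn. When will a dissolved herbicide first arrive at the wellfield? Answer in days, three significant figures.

1020 days

Total head drop ΔH = 248.40 − 240.17 = 8.23 m
Continuity: the same q passes through each zone, so ΔH = q·Σ(L_j/K_j) — the zones act as resistances in series.
Σ(L/K) = 272/56.9 + 316/2.74 = 4.780 + 115.3 = 120.1 d
q = ΔH / Σ(L/K) = 8.23 / 120.1 = 0.06852 m/d (same in every zone)
Zone A: v = q/n = 0.06852/0.14 = 0.4894 m/d → t_A = 272/0.4894 = 555.7 d
Zone B: v = q/n = 0.06852/0.10 = 0.6852 m/d → t_B = 316/0.6852 = 461.2 d
Total t = 555.7 + 461.2 = 1017 d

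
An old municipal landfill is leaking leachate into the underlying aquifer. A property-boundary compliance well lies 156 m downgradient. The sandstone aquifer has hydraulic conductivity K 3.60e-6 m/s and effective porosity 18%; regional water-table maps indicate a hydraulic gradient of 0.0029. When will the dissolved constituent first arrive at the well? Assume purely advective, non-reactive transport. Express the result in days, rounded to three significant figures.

K = 3.60e-6 m/s × 86400 s/d = 0.3110 m/d
Darcy flux q = K·i = 0.3110 × 0.0029 = 9.020e-4 m/d
v = Ki/n = 0.3110·0.0029/0.18 = 0.005011 m/d
t = L / v = 156 / 0.005011 = 31130 d

31100 days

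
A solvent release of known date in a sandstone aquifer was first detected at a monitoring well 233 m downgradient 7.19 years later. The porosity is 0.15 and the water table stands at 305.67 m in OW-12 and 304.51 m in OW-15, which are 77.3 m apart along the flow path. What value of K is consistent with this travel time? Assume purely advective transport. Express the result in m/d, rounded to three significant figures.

Hydraulic gradient i = (305.67 − 304.51) / 77.3 = 1.16 / 77.3 = 0.01501
t = 7.19 years = 2624 d
v = L / t = 233 / 2624 = 0.08878 m/d
K = v · n / i = 0.08878 × 0.15 / 0.01501 = 0.887 m/d

0.887 m/d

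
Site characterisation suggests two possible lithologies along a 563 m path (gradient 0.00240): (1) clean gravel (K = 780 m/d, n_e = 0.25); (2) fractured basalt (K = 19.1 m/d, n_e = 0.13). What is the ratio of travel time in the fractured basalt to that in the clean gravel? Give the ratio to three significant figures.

21.2

Unit 1 (clean gravel): v = 780×0.0024/0.25 = 7.488 m/d, t = 563/7.488 = 75.19 d
Unit 2 (fractured basalt): v = 19.1×0.0024/0.13 = 0.3526 m/d, t = 563/0.3526 = 1597 d
t(fractured basalt) / t(clean gravel) = 1597/75.19 = 21.2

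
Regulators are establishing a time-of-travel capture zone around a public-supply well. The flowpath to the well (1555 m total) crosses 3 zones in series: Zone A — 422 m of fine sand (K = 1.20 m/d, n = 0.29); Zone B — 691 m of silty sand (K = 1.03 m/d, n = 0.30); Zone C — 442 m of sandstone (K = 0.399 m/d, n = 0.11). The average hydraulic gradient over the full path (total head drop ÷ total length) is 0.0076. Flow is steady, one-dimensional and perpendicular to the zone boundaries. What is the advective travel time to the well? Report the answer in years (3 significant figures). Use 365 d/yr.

Steady 1-D flow in series ⇒ the Darcy flux q is identical in every zone and the zone head losses add (resistances L/K in series).
Σ(L/K) = 422/1.20 + 691/1.03 + 442/0.399 = 351.7 + 670.9 + 1108 = 2130 d
K_eq = L_total / Σ(L/K) = 1555 / 2130 = 0.7299 m/d
q = K_eq · i = 0.7299 × 0.0076 = 0.005548 m/d (same in every zone)
Zone A: v = q/n = 0.005548/0.29 = 0.01913 m/d → t_A = 422/0.01913 = 22060 d
Zone B: v = q/n = 0.005548/0.30 = 0.01849 m/d → t_B = 691/0.01849 = 37370 d
Zone C: v = q/n = 0.005548/0.11 = 0.05043 m/d → t_C = 442/0.05043 = 8764 d
Total t = 22060 + 37370 + 8764 = 68190 d
   = 68190 / 365 = 187 yr

187 years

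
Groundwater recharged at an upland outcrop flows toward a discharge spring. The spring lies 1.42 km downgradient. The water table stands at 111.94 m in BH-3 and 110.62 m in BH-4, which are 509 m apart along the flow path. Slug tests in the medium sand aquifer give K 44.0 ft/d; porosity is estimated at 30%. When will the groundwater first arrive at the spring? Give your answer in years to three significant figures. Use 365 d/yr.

Hydraulic gradient i = (111.94 − 110.62) / 509 = 1.32 / 509 = 0.002593
K = 44.0 ft/d × 0.3048 = 13.41 m/d
Darcy flux q = K·i = 13.41 × 0.002593 = 0.03478 m/d
v = Ki/n = 13.41·0.002593/0.30 = 0.1159 m/d
L = 1.42 km = 1420 m
t = L / v = 1420 / 0.1159 = 12250 d
   = 12250 / 365 = 33.6 yr

33.6 years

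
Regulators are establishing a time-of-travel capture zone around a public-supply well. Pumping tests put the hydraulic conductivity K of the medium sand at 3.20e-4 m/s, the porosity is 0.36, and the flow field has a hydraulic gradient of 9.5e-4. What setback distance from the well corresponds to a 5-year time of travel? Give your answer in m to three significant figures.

133 m

K = 3.20e-4 m/s × 86400 s/d = 27.65 m/d
Specific discharge q = 27.65 × 9.5e-4 = 0.02627 m/d
v = Ki/n = 27.65·9.5e-4/0.36 = 0.07296 m/d
T = 5 yr × 365 = 1825 d
L = v × T = 0.07296 × 1825 = 133.2 m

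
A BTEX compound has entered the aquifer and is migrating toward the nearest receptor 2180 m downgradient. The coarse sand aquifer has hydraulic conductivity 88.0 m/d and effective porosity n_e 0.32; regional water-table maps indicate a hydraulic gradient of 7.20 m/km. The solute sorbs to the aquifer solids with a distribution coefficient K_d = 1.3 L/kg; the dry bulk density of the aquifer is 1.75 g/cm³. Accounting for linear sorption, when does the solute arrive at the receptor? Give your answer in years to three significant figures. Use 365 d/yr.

Darcy flux q = K·i = 88.0 × 0.0072 = 0.6336 m/d
Average linear velocity = 0.6336 / 0.32 = 1.980 m/d
Retardation R = 1 + ρ_b·K_d/n = 1 + 1.75×1.3/0.32 = 8.109
Contaminant velocity v_c = v/R = 1.980/8.109 = 0.2442 m/d
t = L/v_c = 2180/0.2442 = 8929 d
   = 8929/365 = 24.5 yr

24.5 years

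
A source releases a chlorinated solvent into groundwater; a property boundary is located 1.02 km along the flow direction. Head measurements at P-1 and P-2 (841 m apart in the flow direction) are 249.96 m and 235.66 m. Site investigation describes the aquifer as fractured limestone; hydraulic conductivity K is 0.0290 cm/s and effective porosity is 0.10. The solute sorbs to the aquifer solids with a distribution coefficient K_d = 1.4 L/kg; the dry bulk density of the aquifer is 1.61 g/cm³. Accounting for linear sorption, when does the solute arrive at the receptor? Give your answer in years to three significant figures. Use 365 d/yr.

15.4 years

Hydraulic gradient i = (249.96 − 235.66) / 841 = 14.30 / 841 = 0.01700
K = 0.0290 cm/s × 864 = 25.06 m/d
Darcy flux q = K·i = 25.06 × 0.01700 = 0.4260 m/d
v = Ki/n = 25.06·0.01700/0.10 = 4.260 m/d
Retardation R = 1 + ρ_b·K_d/n = 1 + 1.61×1.4/0.10 = 23.54
Contaminant velocity v_c = v/R = 4.260/23.54 = 0.1810 m/d
L = 1.02 km = 1020 m
t = L/v_c = 1020/0.1810 = 5636 d
   = 5636/365 = 15.4 yr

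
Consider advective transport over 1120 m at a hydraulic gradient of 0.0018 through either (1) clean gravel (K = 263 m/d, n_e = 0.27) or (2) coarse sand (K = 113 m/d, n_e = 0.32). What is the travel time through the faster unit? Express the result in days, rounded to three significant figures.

Unit 1 (clean gravel): v = 263×0.0018/0.27 = 1.753 m/d, t = 1120/1.753 = 638.8 d
Unit 2 (coarse sand): v = 113×0.0018/0.32 = 0.6356 m/d, t = 1120/0.6356 = 1762 d
Faster unit: t = 639 d

639 days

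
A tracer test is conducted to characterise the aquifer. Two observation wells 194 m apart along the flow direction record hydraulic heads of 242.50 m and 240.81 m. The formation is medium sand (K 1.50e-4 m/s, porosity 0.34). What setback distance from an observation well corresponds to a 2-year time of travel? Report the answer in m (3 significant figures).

242 m

Hydraulic gradient i = (242.50 − 240.81) / 194 = 1.69 / 194 = 0.008711
K = 1.50e-4 m/s × 86400 s/d = 12.96 m/d
q = Ki = 12.96 × 0.008711 = 0.1129 m/d
Average linear velocity = 0.1129 / 0.34 = 0.3321 m/d
T = 2 yr × 365 = 730 d
L = v × T = 0.3321 × 730 = 242.4 m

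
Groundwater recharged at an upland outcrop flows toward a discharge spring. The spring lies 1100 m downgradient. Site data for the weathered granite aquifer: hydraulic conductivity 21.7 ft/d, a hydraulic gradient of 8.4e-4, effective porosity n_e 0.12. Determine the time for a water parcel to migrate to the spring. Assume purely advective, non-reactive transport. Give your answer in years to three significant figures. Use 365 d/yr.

K = 21.7 ft/d × 0.3048 = 6.614 m/d
Darcy flux q = K·i = 6.614 × 8.4e-4 = 0.005556 m/d
Average linear velocity = 0.005556 / 0.12 = 0.04630 m/d
t = L / v = 1100 / 0.04630 = 23760 d
   = 23760 / 365 = 65.1 yr

65.1 years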